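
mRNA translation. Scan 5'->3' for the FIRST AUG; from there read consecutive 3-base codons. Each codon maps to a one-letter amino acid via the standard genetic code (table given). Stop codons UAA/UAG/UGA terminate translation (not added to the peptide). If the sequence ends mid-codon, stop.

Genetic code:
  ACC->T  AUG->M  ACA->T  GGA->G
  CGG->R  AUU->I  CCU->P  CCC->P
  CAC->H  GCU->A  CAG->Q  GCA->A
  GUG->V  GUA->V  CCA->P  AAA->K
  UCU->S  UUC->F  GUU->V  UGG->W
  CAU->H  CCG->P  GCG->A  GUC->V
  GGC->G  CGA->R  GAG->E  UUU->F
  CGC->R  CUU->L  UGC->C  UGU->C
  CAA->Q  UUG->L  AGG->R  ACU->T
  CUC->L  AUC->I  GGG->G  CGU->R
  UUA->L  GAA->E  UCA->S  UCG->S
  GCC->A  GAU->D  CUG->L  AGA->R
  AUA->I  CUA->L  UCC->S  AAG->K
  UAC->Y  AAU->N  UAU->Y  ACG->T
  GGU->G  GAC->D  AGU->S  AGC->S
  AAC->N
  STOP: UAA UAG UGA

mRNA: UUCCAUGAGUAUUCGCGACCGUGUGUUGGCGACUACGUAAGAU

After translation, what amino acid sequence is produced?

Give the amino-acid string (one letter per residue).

start AUG at pos 4
pos 4: AUG -> M; peptide=M
pos 7: AGU -> S; peptide=MS
pos 10: AUU -> I; peptide=MSI
pos 13: CGC -> R; peptide=MSIR
pos 16: GAC -> D; peptide=MSIRD
pos 19: CGU -> R; peptide=MSIRDR
pos 22: GUG -> V; peptide=MSIRDRV
pos 25: UUG -> L; peptide=MSIRDRVL
pos 28: GCG -> A; peptide=MSIRDRVLA
pos 31: ACU -> T; peptide=MSIRDRVLAT
pos 34: ACG -> T; peptide=MSIRDRVLATT
pos 37: UAA -> STOP

Answer: MSIRDRVLATT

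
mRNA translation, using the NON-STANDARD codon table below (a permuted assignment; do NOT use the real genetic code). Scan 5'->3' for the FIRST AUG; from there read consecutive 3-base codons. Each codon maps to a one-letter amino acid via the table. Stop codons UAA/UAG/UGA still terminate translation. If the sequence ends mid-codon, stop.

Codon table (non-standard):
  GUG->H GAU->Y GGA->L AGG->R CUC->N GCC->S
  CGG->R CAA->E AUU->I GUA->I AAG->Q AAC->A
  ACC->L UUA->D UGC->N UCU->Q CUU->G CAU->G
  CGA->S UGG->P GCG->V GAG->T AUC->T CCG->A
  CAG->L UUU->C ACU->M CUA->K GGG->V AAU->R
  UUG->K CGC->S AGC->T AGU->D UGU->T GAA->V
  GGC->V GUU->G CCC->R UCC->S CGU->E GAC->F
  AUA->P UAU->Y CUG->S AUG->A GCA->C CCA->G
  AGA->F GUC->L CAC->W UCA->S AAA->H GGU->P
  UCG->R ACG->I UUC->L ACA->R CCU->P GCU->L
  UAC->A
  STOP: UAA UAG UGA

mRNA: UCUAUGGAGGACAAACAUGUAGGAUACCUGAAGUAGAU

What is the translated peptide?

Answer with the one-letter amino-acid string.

start AUG at pos 3
pos 3: AUG -> A; peptide=A
pos 6: GAG -> T; peptide=AT
pos 9: GAC -> F; peptide=ATF
pos 12: AAA -> H; peptide=ATFH
pos 15: CAU -> G; peptide=ATFHG
pos 18: GUA -> I; peptide=ATFHGI
pos 21: GGA -> L; peptide=ATFHGIL
pos 24: UAC -> A; peptide=ATFHGILA
pos 27: CUG -> S; peptide=ATFHGILAS
pos 30: AAG -> Q; peptide=ATFHGILASQ
pos 33: UAG -> STOP

Answer: ATFHGILASQ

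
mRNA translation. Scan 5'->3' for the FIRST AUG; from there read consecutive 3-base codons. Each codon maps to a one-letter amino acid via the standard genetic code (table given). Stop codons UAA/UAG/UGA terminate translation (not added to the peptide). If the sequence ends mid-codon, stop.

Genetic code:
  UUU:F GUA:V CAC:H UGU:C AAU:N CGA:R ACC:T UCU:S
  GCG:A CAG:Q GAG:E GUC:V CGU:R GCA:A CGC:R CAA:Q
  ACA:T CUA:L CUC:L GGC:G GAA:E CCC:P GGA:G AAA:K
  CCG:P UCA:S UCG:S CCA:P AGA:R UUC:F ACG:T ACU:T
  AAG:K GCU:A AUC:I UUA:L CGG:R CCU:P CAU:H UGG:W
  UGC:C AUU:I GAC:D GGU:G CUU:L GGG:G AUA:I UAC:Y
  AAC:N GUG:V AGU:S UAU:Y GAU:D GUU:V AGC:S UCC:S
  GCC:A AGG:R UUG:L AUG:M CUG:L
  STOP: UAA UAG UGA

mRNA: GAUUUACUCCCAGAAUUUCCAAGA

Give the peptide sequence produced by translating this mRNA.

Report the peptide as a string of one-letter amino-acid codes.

Answer: (empty: no AUG start codon)

Derivation:
no AUG start codon found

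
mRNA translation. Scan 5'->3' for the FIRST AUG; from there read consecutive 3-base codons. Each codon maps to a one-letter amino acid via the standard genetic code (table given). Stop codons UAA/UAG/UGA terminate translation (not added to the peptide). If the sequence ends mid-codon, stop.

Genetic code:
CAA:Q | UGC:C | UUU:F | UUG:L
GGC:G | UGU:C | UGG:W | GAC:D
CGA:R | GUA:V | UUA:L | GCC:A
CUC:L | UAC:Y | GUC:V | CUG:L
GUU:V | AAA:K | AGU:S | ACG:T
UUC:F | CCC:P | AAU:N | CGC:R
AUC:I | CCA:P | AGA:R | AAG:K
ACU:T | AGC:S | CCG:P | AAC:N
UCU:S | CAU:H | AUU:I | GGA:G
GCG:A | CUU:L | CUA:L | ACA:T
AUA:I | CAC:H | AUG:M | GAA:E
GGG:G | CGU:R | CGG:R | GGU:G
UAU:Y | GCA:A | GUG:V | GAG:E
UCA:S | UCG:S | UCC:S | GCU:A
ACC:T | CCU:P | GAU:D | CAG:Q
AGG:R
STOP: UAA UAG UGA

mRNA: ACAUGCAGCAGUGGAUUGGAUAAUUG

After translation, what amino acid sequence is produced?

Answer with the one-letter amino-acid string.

Answer: MQQWIG

Derivation:
start AUG at pos 2
pos 2: AUG -> M; peptide=M
pos 5: CAG -> Q; peptide=MQ
pos 8: CAG -> Q; peptide=MQQ
pos 11: UGG -> W; peptide=MQQW
pos 14: AUU -> I; peptide=MQQWI
pos 17: GGA -> G; peptide=MQQWIG
pos 20: UAA -> STOP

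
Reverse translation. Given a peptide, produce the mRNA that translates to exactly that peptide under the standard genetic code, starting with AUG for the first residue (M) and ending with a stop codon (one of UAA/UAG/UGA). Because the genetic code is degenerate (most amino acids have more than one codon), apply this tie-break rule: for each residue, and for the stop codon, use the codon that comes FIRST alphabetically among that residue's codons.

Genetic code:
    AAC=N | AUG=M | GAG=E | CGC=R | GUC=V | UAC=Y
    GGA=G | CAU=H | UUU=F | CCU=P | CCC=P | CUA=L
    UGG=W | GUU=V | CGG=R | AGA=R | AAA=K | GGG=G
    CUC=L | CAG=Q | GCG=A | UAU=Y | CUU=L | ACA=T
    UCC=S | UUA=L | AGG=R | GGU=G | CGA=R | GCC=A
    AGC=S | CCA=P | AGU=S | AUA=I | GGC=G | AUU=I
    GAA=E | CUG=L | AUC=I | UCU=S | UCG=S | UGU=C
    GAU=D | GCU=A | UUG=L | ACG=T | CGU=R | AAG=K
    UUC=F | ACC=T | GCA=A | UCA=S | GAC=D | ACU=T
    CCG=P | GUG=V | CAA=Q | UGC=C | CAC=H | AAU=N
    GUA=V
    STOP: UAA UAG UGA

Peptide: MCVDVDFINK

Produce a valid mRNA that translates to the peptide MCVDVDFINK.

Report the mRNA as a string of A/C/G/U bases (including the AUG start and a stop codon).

Answer: mRNA: AUGUGCGUAGACGUAGACUUCAUAAACAAAUAA

Derivation:
residue 1: M -> AUG (start codon)
residue 2: C codons sorted = UGC,UGU -> pick first = UGC
residue 3: V codons sorted = GUA,GUC,GUG,GUU -> pick first = GUA
residue 4: D codons sorted = GAC,GAU -> pick first = GAC
residue 5: V codons sorted = GUA,GUC,GUG,GUU -> pick first = GUA
residue 6: D codons sorted = GAC,GAU -> pick first = GAC
residue 7: F codons sorted = UUC,UUU -> pick first = UUC
residue 8: I codons sorted = AUA,AUC,AUU -> pick first = AUA
residue 9: N codons sorted = AAC,AAU -> pick first = AAC
residue 10: K codons sorted = AAA,AAG -> pick first = AAA
terminator: stop codons sorted = UAA,UAG,UGA -> pick first = UAA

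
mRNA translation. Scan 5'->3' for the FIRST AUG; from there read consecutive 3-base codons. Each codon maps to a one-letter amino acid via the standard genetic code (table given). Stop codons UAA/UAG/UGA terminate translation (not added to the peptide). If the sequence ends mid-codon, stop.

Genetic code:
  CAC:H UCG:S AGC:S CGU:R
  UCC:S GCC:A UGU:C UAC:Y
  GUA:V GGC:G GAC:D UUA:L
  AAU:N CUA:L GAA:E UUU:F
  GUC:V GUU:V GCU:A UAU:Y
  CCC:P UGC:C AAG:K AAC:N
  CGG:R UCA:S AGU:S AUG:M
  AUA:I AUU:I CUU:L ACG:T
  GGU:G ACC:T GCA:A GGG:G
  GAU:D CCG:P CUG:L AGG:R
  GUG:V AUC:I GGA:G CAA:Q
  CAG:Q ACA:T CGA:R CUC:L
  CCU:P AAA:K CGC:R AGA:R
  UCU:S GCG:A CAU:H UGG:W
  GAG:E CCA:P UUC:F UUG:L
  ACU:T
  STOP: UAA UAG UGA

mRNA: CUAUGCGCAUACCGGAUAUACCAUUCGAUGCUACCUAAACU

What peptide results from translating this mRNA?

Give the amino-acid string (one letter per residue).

start AUG at pos 2
pos 2: AUG -> M; peptide=M
pos 5: CGC -> R; peptide=MR
pos 8: AUA -> I; peptide=MRI
pos 11: CCG -> P; peptide=MRIP
pos 14: GAU -> D; peptide=MRIPD
pos 17: AUA -> I; peptide=MRIPDI
pos 20: CCA -> P; peptide=MRIPDIP
pos 23: UUC -> F; peptide=MRIPDIPF
pos 26: GAU -> D; peptide=MRIPDIPFD
pos 29: GCU -> A; peptide=MRIPDIPFDA
pos 32: ACC -> T; peptide=MRIPDIPFDAT
pos 35: UAA -> STOP

Answer: MRIPDIPFDAT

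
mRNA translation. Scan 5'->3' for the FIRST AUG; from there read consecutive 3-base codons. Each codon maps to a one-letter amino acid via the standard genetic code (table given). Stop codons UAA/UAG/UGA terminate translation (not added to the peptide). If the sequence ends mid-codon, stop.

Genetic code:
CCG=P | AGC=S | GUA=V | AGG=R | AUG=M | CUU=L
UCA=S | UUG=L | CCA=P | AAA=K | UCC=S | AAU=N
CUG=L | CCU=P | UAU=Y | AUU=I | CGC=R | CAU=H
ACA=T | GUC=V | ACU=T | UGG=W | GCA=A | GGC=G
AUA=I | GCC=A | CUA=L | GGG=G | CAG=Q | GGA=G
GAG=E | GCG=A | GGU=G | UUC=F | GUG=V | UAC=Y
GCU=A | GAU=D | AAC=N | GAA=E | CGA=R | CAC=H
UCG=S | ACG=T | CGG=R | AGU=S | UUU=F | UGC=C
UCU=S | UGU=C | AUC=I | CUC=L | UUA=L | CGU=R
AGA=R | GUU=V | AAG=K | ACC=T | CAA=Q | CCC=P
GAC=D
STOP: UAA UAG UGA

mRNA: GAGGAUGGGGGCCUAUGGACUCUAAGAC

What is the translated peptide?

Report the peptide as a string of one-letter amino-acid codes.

Answer: MGAYGL

Derivation:
start AUG at pos 4
pos 4: AUG -> M; peptide=M
pos 7: GGG -> G; peptide=MG
pos 10: GCC -> A; peptide=MGA
pos 13: UAU -> Y; peptide=MGAY
pos 16: GGA -> G; peptide=MGAYG
pos 19: CUC -> L; peptide=MGAYGL
pos 22: UAA -> STOP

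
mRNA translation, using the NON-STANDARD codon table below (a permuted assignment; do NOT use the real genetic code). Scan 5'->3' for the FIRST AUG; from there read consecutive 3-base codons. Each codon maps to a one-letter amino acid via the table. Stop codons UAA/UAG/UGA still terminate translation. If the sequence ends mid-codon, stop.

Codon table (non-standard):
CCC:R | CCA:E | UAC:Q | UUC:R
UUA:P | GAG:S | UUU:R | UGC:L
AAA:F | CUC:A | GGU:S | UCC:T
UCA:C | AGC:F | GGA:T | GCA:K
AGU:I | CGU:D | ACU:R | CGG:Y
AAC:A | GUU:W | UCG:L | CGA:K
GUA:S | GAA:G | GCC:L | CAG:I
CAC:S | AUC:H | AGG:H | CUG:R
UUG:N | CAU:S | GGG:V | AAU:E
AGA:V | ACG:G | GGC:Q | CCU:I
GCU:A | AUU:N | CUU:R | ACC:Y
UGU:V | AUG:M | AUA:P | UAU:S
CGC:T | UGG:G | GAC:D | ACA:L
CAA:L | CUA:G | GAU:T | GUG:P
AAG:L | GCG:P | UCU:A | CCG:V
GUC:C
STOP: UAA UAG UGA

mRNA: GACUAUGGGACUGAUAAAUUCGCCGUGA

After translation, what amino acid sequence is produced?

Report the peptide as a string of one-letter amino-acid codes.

Answer: MTRPELV

Derivation:
start AUG at pos 4
pos 4: AUG -> M; peptide=M
pos 7: GGA -> T; peptide=MT
pos 10: CUG -> R; peptide=MTR
pos 13: AUA -> P; peptide=MTRP
pos 16: AAU -> E; peptide=MTRPE
pos 19: UCG -> L; peptide=MTRPEL
pos 22: CCG -> V; peptide=MTRPELV
pos 25: UGA -> STOP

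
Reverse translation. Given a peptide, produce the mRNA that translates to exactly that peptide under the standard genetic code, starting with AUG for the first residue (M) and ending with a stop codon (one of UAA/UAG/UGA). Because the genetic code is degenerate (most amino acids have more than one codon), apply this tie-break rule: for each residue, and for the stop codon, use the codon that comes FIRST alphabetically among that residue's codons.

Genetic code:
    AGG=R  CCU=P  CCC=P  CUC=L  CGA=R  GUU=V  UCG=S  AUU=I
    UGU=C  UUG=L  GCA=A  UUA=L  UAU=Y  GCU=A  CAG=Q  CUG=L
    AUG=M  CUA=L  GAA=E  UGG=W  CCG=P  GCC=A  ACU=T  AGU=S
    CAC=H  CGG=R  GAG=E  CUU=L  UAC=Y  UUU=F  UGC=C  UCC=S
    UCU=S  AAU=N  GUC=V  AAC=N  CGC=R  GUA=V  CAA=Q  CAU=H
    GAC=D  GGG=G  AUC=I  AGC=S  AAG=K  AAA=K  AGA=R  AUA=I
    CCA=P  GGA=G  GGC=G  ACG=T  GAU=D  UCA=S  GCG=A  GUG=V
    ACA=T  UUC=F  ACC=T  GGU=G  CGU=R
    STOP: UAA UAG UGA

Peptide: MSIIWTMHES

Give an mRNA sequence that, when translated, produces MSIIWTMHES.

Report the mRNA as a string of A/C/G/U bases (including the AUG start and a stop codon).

residue 1: M -> AUG (start codon)
residue 2: S codons sorted = AGC,AGU,UCA,UCC,UCG,UCU -> pick first = AGC
residue 3: I codons sorted = AUA,AUC,AUU -> pick first = AUA
residue 4: I codons sorted = AUA,AUC,AUU -> pick first = AUA
residue 5: W -> UGG (only codon)
residue 6: T codons sorted = ACA,ACC,ACG,ACU -> pick first = ACA
residue 7: M -> AUG (only codon)
residue 8: H codons sorted = CAC,CAU -> pick first = CAC
residue 9: E codons sorted = GAA,GAG -> pick first = GAA
residue 10: S codons sorted = AGC,AGU,UCA,UCC,UCG,UCU -> pick first = AGC
terminator: stop codons sorted = UAA,UAG,UGA -> pick first = UAA

Answer: mRNA: AUGAGCAUAAUAUGGACAAUGCACGAAAGCUAA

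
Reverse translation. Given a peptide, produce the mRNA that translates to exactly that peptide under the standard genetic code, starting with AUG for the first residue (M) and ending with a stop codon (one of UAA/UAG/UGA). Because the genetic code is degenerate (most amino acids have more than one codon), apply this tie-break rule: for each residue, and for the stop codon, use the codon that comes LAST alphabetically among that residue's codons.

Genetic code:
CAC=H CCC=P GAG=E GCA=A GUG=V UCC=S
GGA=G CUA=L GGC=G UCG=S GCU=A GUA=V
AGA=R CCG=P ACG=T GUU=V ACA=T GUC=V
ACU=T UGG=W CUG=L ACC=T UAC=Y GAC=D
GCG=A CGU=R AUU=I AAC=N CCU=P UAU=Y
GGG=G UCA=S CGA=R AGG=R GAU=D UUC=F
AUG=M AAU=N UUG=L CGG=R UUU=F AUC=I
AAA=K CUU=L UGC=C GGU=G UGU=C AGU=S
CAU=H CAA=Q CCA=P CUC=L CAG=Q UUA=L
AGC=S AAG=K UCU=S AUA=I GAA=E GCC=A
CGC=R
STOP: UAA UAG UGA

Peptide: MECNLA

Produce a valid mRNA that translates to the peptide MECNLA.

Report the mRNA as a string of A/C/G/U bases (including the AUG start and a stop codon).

residue 1: M -> AUG (start codon)
residue 2: E codons sorted = GAA,GAG -> pick last = GAG
residue 3: C codons sorted = UGC,UGU -> pick last = UGU
residue 4: N codons sorted = AAC,AAU -> pick last = AAU
residue 5: L codons sorted = CUA,CUC,CUG,CUU,UUA,UUG -> pick last = UUG
residue 6: A codons sorted = GCA,GCC,GCG,GCU -> pick last = GCU
terminator: stop codons sorted = UAA,UAG,UGA -> pick last = UGA

Answer: mRNA: AUGGAGUGUAAUUUGGCUUGA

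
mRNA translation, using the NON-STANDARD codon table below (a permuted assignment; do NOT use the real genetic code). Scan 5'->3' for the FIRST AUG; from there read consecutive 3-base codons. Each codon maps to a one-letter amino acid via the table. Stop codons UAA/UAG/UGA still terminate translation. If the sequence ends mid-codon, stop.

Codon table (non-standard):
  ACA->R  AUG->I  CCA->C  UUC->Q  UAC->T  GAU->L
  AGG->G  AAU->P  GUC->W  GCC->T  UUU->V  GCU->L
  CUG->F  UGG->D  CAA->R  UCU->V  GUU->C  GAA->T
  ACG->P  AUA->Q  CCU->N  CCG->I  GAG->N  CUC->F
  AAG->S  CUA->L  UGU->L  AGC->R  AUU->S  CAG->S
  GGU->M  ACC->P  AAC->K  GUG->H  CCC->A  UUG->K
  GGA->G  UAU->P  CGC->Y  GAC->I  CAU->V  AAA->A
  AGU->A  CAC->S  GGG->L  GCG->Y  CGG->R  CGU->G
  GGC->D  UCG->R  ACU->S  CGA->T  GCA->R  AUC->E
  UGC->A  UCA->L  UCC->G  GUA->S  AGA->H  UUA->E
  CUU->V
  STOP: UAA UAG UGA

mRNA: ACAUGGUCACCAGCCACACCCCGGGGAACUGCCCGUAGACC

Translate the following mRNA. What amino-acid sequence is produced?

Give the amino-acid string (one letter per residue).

Answer: IWPRSPILKAI

Derivation:
start AUG at pos 2
pos 2: AUG -> I; peptide=I
pos 5: GUC -> W; peptide=IW
pos 8: ACC -> P; peptide=IWP
pos 11: AGC -> R; peptide=IWPR
pos 14: CAC -> S; peptide=IWPRS
pos 17: ACC -> P; peptide=IWPRSP
pos 20: CCG -> I; peptide=IWPRSPI
pos 23: GGG -> L; peptide=IWPRSPIL
pos 26: AAC -> K; peptide=IWPRSPILK
pos 29: UGC -> A; peptide=IWPRSPILKA
pos 32: CCG -> I; peptide=IWPRSPILKAI
pos 35: UAG -> STOP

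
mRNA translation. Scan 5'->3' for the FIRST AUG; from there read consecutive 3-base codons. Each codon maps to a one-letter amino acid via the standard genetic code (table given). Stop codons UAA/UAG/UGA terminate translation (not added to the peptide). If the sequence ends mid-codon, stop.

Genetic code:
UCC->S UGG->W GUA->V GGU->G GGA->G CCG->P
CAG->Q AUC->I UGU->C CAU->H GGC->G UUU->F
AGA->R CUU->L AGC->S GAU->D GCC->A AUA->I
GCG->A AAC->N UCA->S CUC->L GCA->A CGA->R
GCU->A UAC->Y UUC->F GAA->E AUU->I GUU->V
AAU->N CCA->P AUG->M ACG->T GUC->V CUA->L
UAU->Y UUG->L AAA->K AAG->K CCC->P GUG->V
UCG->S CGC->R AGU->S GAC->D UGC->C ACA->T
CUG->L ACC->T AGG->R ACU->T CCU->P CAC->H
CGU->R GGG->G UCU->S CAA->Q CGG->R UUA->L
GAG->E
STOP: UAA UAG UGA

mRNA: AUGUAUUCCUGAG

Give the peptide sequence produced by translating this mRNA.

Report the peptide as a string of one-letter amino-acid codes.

Answer: MYS

Derivation:
start AUG at pos 0
pos 0: AUG -> M; peptide=M
pos 3: UAU -> Y; peptide=MY
pos 6: UCC -> S; peptide=MYS
pos 9: UGA -> STOP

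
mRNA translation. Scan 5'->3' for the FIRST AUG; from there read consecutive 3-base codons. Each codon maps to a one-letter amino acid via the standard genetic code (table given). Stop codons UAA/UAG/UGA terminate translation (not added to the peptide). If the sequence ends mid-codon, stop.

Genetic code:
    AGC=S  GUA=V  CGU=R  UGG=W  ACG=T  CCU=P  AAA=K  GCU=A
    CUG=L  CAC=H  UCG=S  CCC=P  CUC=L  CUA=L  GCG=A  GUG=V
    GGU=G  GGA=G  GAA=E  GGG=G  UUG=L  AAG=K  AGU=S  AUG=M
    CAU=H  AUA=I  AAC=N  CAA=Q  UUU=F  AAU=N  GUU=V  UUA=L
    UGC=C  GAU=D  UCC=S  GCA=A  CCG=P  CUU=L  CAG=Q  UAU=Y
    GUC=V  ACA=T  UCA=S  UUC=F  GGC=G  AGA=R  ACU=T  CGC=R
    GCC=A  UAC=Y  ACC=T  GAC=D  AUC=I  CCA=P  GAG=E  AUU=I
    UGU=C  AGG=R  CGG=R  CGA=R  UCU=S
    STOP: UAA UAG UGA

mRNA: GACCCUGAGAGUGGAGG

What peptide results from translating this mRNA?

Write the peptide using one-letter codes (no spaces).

Answer: (empty: no AUG start codon)

Derivation:
no AUG start codon found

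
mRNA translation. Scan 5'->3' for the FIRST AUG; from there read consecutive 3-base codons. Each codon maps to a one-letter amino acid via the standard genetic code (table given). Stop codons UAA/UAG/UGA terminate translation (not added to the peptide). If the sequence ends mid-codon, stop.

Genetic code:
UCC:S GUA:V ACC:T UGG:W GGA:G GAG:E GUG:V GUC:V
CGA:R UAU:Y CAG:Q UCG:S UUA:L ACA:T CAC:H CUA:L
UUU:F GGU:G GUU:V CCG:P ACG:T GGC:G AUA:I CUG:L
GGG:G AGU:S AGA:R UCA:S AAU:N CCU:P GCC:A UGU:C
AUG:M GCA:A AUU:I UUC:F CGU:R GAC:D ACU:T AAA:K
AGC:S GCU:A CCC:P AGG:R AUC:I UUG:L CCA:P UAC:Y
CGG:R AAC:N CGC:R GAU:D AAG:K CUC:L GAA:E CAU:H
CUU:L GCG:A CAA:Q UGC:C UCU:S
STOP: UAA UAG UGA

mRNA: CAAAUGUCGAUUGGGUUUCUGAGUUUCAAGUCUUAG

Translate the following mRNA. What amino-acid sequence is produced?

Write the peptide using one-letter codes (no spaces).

start AUG at pos 3
pos 3: AUG -> M; peptide=M
pos 6: UCG -> S; peptide=MS
pos 9: AUU -> I; peptide=MSI
pos 12: GGG -> G; peptide=MSIG
pos 15: UUU -> F; peptide=MSIGF
pos 18: CUG -> L; peptide=MSIGFL
pos 21: AGU -> S; peptide=MSIGFLS
pos 24: UUC -> F; peptide=MSIGFLSF
pos 27: AAG -> K; peptide=MSIGFLSFK
pos 30: UCU -> S; peptide=MSIGFLSFKS
pos 33: UAG -> STOP

Answer: MSIGFLSFKS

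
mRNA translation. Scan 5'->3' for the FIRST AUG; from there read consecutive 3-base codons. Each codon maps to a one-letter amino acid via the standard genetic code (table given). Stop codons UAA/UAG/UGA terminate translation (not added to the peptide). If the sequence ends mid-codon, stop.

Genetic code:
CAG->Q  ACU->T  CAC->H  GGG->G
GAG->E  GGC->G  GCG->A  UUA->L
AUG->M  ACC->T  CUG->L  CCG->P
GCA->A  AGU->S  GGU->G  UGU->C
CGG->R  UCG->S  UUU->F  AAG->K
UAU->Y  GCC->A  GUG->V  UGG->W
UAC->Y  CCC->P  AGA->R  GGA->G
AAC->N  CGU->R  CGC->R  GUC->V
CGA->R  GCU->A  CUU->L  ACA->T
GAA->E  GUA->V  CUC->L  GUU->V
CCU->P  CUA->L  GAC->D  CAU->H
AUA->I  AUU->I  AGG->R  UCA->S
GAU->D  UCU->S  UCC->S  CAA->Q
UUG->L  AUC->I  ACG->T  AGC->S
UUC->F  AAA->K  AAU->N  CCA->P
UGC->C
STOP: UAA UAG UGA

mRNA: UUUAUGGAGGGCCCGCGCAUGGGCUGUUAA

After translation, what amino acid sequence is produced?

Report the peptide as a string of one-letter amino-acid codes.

Answer: MEGPRMGC

Derivation:
start AUG at pos 3
pos 3: AUG -> M; peptide=M
pos 6: GAG -> E; peptide=ME
pos 9: GGC -> G; peptide=MEG
pos 12: CCG -> P; peptide=MEGP
pos 15: CGC -> R; peptide=MEGPR
pos 18: AUG -> M; peptide=MEGPRM
pos 21: GGC -> G; peptide=MEGPRMG
pos 24: UGU -> C; peptide=MEGPRMGC
pos 27: UAA -> STOP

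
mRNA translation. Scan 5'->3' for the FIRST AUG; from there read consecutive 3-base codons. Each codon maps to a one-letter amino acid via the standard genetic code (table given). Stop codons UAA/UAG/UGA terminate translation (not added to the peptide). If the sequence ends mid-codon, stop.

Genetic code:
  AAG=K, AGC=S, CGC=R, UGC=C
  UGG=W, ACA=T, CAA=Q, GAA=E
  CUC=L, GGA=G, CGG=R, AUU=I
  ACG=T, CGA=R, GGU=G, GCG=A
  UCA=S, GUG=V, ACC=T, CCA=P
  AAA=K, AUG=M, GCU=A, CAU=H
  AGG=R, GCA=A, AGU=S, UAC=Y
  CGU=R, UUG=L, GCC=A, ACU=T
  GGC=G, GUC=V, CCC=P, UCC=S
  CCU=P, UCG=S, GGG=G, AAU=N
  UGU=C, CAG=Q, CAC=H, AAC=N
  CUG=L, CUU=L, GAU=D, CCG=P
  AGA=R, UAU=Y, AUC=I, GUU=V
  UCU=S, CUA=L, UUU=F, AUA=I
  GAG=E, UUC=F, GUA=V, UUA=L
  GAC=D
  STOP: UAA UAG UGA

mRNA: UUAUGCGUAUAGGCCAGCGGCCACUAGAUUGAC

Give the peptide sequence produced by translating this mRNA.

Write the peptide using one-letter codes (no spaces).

start AUG at pos 2
pos 2: AUG -> M; peptide=M
pos 5: CGU -> R; peptide=MR
pos 8: AUA -> I; peptide=MRI
pos 11: GGC -> G; peptide=MRIG
pos 14: CAG -> Q; peptide=MRIGQ
pos 17: CGG -> R; peptide=MRIGQR
pos 20: CCA -> P; peptide=MRIGQRP
pos 23: CUA -> L; peptide=MRIGQRPL
pos 26: GAU -> D; peptide=MRIGQRPLD
pos 29: UGA -> STOP

Answer: MRIGQRPLD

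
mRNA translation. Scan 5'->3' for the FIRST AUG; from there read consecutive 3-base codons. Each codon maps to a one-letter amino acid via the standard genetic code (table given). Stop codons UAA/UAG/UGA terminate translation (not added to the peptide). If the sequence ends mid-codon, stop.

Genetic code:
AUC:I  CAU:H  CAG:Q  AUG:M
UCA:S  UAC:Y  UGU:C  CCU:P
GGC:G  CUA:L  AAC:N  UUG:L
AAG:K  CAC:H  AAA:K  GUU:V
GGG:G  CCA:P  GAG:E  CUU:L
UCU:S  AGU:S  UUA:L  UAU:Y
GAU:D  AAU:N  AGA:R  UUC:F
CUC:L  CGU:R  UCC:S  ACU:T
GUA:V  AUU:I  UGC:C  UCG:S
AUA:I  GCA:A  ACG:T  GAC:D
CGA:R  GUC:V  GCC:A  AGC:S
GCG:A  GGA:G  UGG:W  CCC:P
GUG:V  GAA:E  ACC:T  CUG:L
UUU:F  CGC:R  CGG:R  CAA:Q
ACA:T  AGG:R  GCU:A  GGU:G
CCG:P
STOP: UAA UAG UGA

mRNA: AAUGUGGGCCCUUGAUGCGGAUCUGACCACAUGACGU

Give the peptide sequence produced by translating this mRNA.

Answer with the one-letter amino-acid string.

start AUG at pos 1
pos 1: AUG -> M; peptide=M
pos 4: UGG -> W; peptide=MW
pos 7: GCC -> A; peptide=MWA
pos 10: CUU -> L; peptide=MWAL
pos 13: GAU -> D; peptide=MWALD
pos 16: GCG -> A; peptide=MWALDA
pos 19: GAU -> D; peptide=MWALDAD
pos 22: CUG -> L; peptide=MWALDADL
pos 25: ACC -> T; peptide=MWALDADLT
pos 28: ACA -> T; peptide=MWALDADLTT
pos 31: UGA -> STOP

Answer: MWALDADLTT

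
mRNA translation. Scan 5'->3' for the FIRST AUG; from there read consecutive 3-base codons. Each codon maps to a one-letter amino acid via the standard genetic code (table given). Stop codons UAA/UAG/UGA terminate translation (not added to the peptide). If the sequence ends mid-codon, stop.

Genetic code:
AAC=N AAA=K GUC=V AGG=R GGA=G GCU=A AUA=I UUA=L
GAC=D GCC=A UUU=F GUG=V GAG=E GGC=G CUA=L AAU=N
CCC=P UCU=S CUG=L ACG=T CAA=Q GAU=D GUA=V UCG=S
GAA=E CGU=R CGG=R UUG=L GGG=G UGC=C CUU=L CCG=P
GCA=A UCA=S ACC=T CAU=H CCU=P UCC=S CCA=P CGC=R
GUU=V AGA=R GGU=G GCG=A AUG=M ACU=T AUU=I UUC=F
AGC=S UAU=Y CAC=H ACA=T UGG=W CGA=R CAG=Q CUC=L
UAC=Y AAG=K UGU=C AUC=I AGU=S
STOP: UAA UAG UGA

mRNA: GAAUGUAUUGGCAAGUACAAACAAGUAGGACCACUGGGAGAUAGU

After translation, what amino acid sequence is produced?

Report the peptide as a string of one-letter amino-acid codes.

Answer: MYWQVQTSRTTGR

Derivation:
start AUG at pos 2
pos 2: AUG -> M; peptide=M
pos 5: UAU -> Y; peptide=MY
pos 8: UGG -> W; peptide=MYW
pos 11: CAA -> Q; peptide=MYWQ
pos 14: GUA -> V; peptide=MYWQV
pos 17: CAA -> Q; peptide=MYWQVQ
pos 20: ACA -> T; peptide=MYWQVQT
pos 23: AGU -> S; peptide=MYWQVQTS
pos 26: AGG -> R; peptide=MYWQVQTSR
pos 29: ACC -> T; peptide=MYWQVQTSRT
pos 32: ACU -> T; peptide=MYWQVQTSRTT
pos 35: GGG -> G; peptide=MYWQVQTSRTTG
pos 38: AGA -> R; peptide=MYWQVQTSRTTGR
pos 41: UAG -> STOP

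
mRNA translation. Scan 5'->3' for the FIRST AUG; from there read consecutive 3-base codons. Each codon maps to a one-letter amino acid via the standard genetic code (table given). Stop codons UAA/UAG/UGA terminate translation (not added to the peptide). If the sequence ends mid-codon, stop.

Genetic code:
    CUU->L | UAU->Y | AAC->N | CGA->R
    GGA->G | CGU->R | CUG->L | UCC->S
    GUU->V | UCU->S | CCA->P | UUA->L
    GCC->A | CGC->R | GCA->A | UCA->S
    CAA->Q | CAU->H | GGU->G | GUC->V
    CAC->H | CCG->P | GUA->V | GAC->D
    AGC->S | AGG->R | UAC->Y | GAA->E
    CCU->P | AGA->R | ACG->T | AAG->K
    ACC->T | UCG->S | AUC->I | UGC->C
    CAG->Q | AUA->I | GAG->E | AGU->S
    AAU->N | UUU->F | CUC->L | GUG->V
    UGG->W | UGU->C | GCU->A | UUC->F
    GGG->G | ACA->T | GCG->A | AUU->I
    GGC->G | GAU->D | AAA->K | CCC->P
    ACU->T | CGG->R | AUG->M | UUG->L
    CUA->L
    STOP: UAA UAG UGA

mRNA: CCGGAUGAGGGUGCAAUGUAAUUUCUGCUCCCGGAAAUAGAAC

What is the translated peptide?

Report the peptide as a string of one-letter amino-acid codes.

start AUG at pos 4
pos 4: AUG -> M; peptide=M
pos 7: AGG -> R; peptide=MR
pos 10: GUG -> V; peptide=MRV
pos 13: CAA -> Q; peptide=MRVQ
pos 16: UGU -> C; peptide=MRVQC
pos 19: AAU -> N; peptide=MRVQCN
pos 22: UUC -> F; peptide=MRVQCNF
pos 25: UGC -> C; peptide=MRVQCNFC
pos 28: UCC -> S; peptide=MRVQCNFCS
pos 31: CGG -> R; peptide=MRVQCNFCSR
pos 34: AAA -> K; peptide=MRVQCNFCSRK
pos 37: UAG -> STOP

Answer: MRVQCNFCSRK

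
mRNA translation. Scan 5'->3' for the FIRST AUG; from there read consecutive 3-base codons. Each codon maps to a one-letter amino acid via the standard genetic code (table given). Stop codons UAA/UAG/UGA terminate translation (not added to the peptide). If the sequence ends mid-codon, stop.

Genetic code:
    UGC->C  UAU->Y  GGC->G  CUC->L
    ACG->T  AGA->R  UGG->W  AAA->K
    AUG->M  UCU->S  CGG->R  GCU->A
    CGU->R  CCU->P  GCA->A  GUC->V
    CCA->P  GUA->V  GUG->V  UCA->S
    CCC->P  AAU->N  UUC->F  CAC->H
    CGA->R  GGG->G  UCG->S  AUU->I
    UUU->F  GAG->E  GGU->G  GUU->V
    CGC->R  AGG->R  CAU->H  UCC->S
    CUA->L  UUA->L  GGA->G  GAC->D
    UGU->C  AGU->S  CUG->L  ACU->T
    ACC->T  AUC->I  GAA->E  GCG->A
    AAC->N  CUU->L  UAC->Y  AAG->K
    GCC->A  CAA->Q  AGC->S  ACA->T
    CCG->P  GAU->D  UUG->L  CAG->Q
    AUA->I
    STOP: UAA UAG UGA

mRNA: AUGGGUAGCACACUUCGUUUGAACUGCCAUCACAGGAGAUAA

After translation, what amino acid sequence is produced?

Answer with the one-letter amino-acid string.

start AUG at pos 0
pos 0: AUG -> M; peptide=M
pos 3: GGU -> G; peptide=MG
pos 6: AGC -> S; peptide=MGS
pos 9: ACA -> T; peptide=MGST
pos 12: CUU -> L; peptide=MGSTL
pos 15: CGU -> R; peptide=MGSTLR
pos 18: UUG -> L; peptide=MGSTLRL
pos 21: AAC -> N; peptide=MGSTLRLN
pos 24: UGC -> C; peptide=MGSTLRLNC
pos 27: CAU -> H; peptide=MGSTLRLNCH
pos 30: CAC -> H; peptide=MGSTLRLNCHH
pos 33: AGG -> R; peptide=MGSTLRLNCHHR
pos 36: AGA -> R; peptide=MGSTLRLNCHHRR
pos 39: UAA -> STOP

Answer: MGSTLRLNCHHRR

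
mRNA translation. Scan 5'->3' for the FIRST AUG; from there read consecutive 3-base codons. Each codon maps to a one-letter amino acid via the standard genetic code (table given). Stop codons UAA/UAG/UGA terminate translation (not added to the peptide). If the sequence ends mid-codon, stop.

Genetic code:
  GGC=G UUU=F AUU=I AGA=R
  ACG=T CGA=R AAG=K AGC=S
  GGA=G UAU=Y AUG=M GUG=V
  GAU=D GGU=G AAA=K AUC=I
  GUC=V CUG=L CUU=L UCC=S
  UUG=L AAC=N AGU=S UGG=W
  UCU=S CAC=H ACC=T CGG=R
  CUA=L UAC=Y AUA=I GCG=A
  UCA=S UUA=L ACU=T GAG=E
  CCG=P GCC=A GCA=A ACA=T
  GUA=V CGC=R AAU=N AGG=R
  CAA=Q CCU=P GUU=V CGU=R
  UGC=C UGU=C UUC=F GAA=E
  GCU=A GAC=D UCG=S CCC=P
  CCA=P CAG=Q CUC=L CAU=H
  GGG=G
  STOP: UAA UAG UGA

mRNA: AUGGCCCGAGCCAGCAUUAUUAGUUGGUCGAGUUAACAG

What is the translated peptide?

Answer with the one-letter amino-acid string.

start AUG at pos 0
pos 0: AUG -> M; peptide=M
pos 3: GCC -> A; peptide=MA
pos 6: CGA -> R; peptide=MAR
pos 9: GCC -> A; peptide=MARA
pos 12: AGC -> S; peptide=MARAS
pos 15: AUU -> I; peptide=MARASI
pos 18: AUU -> I; peptide=MARASII
pos 21: AGU -> S; peptide=MARASIIS
pos 24: UGG -> W; peptide=MARASIISW
pos 27: UCG -> S; peptide=MARASIISWS
pos 30: AGU -> S; peptide=MARASIISWSS
pos 33: UAA -> STOP

Answer: MARASIISWSS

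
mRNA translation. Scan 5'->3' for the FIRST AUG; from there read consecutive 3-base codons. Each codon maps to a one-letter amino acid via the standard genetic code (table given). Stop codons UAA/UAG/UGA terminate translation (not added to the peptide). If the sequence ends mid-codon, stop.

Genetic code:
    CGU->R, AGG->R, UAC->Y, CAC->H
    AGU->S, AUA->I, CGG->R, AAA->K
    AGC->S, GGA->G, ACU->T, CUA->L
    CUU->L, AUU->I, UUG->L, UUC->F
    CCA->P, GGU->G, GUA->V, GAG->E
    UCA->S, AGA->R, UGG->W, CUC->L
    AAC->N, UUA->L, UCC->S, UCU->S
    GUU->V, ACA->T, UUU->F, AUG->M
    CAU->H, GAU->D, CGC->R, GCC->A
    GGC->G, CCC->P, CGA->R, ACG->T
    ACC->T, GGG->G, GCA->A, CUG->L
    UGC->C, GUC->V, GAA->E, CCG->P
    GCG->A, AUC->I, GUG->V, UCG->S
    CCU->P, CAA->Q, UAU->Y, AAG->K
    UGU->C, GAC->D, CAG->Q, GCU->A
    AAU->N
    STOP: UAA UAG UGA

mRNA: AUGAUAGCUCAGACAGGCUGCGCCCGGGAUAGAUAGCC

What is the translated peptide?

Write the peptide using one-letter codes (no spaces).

Answer: MIAQTGCARDR

Derivation:
start AUG at pos 0
pos 0: AUG -> M; peptide=M
pos 3: AUA -> I; peptide=MI
pos 6: GCU -> A; peptide=MIA
pos 9: CAG -> Q; peptide=MIAQ
pos 12: ACA -> T; peptide=MIAQT
pos 15: GGC -> G; peptide=MIAQTG
pos 18: UGC -> C; peptide=MIAQTGC
pos 21: GCC -> A; peptide=MIAQTGCA
pos 24: CGG -> R; peptide=MIAQTGCAR
pos 27: GAU -> D; peptide=MIAQTGCARD
pos 30: AGA -> R; peptide=MIAQTGCARDR
pos 33: UAG -> STOP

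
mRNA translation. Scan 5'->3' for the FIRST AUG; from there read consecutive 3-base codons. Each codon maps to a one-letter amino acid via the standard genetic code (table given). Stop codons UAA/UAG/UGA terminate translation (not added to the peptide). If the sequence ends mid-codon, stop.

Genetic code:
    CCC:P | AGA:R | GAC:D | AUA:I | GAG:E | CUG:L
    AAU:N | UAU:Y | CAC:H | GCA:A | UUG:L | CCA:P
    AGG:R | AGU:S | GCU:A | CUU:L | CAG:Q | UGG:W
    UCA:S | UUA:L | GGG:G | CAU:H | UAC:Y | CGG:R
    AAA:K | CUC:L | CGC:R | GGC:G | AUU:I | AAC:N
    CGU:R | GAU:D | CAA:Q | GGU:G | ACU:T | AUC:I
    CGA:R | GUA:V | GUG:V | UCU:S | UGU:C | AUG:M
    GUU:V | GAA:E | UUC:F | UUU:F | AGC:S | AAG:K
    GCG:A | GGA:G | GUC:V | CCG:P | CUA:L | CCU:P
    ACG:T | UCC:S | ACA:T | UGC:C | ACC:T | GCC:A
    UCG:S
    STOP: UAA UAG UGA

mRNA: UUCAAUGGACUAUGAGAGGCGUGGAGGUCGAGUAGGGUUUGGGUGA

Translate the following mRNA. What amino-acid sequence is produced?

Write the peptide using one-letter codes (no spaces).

Answer: MDYERRGGRVGFG

Derivation:
start AUG at pos 4
pos 4: AUG -> M; peptide=M
pos 7: GAC -> D; peptide=MD
pos 10: UAU -> Y; peptide=MDY
pos 13: GAG -> E; peptide=MDYE
pos 16: AGG -> R; peptide=MDYER
pos 19: CGU -> R; peptide=MDYERR
pos 22: GGA -> G; peptide=MDYERRG
pos 25: GGU -> G; peptide=MDYERRGG
pos 28: CGA -> R; peptide=MDYERRGGR
pos 31: GUA -> V; peptide=MDYERRGGRV
pos 34: GGG -> G; peptide=MDYERRGGRVG
pos 37: UUU -> F; peptide=MDYERRGGRVGF
pos 40: GGG -> G; peptide=MDYERRGGRVGFG
pos 43: UGA -> STOP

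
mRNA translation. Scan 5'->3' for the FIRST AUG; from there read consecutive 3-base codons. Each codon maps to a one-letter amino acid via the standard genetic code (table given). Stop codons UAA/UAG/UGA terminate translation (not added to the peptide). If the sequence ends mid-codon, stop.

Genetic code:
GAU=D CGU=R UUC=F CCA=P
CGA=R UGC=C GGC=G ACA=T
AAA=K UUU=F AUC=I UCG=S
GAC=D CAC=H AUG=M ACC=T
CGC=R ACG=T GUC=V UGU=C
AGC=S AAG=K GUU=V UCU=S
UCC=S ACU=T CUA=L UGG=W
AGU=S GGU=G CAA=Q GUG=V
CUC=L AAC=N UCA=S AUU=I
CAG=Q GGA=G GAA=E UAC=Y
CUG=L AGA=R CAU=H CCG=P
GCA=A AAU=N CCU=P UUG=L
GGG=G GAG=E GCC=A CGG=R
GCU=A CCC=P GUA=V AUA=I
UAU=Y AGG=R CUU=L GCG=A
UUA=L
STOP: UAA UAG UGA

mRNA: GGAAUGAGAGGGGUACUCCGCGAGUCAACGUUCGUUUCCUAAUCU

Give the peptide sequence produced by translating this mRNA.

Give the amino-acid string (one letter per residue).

start AUG at pos 3
pos 3: AUG -> M; peptide=M
pos 6: AGA -> R; peptide=MR
pos 9: GGG -> G; peptide=MRG
pos 12: GUA -> V; peptide=MRGV
pos 15: CUC -> L; peptide=MRGVL
pos 18: CGC -> R; peptide=MRGVLR
pos 21: GAG -> E; peptide=MRGVLRE
pos 24: UCA -> S; peptide=MRGVLRES
pos 27: ACG -> T; peptide=MRGVLREST
pos 30: UUC -> F; peptide=MRGVLRESTF
pos 33: GUU -> V; peptide=MRGVLRESTFV
pos 36: UCC -> S; peptide=MRGVLRESTFVS
pos 39: UAA -> STOP

Answer: MRGVLRESTFVS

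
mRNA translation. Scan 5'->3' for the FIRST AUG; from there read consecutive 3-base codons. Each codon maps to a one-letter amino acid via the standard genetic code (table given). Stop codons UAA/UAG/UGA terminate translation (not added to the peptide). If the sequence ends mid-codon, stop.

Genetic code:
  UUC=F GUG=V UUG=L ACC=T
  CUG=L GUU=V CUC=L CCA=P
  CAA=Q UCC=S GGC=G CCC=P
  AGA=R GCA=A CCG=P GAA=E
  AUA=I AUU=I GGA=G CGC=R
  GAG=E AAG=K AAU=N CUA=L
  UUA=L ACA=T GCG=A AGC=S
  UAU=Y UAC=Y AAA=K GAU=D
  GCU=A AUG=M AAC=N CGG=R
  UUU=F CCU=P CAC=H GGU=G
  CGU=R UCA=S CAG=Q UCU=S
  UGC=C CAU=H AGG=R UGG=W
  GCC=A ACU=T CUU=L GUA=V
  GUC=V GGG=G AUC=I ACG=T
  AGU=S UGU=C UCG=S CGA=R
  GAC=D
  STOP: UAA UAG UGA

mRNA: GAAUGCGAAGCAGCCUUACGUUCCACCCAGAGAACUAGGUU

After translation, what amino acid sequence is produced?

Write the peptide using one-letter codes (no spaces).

Answer: MRSSLTFHPEN

Derivation:
start AUG at pos 2
pos 2: AUG -> M; peptide=M
pos 5: CGA -> R; peptide=MR
pos 8: AGC -> S; peptide=MRS
pos 11: AGC -> S; peptide=MRSS
pos 14: CUU -> L; peptide=MRSSL
pos 17: ACG -> T; peptide=MRSSLT
pos 20: UUC -> F; peptide=MRSSLTF
pos 23: CAC -> H; peptide=MRSSLTFH
pos 26: CCA -> P; peptide=MRSSLTFHP
pos 29: GAG -> E; peptide=MRSSLTFHPE
pos 32: AAC -> N; peptide=MRSSLTFHPEN
pos 35: UAG -> STOP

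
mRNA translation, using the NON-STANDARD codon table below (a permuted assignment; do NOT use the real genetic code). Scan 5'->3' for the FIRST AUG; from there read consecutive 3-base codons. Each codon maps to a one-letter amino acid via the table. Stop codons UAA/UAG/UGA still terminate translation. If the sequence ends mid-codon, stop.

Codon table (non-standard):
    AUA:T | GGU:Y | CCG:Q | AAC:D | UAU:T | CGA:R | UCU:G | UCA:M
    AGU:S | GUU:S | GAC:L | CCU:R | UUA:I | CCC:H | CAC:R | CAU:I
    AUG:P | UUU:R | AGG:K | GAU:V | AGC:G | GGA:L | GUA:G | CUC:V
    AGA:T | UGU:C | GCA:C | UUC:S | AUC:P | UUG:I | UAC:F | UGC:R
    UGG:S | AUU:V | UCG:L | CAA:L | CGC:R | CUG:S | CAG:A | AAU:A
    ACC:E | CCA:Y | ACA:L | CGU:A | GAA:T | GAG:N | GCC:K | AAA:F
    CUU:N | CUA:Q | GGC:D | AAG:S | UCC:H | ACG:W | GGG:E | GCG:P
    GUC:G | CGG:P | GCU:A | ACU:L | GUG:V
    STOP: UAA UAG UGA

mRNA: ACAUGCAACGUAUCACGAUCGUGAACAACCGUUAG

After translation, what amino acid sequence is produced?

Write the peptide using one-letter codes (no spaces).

Answer: PLAPWPVDDA

Derivation:
start AUG at pos 2
pos 2: AUG -> P; peptide=P
pos 5: CAA -> L; peptide=PL
pos 8: CGU -> A; peptide=PLA
pos 11: AUC -> P; peptide=PLAP
pos 14: ACG -> W; peptide=PLAPW
pos 17: AUC -> P; peptide=PLAPWP
pos 20: GUG -> V; peptide=PLAPWPV
pos 23: AAC -> D; peptide=PLAPWPVD
pos 26: AAC -> D; peptide=PLAPWPVDD
pos 29: CGU -> A; peptide=PLAPWPVDDA
pos 32: UAG -> STOP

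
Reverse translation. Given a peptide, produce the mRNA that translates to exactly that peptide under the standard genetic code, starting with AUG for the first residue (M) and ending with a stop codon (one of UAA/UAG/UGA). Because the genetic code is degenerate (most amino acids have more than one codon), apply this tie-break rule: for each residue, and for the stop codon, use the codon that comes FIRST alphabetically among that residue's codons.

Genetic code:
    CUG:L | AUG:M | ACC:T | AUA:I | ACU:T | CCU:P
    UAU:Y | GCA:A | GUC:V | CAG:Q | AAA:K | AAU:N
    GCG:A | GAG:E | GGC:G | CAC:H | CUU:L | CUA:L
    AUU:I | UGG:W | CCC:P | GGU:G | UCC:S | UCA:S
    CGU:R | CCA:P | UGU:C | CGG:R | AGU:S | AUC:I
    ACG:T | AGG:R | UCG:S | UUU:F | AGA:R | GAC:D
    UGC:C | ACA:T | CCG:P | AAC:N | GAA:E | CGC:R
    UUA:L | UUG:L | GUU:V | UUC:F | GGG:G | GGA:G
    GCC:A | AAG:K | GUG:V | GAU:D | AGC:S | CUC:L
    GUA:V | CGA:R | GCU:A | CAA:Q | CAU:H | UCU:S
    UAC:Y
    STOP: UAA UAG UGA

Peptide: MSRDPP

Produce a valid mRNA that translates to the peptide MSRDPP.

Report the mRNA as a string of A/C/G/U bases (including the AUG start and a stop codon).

Answer: mRNA: AUGAGCAGAGACCCACCAUAA

Derivation:
residue 1: M -> AUG (start codon)
residue 2: S codons sorted = AGC,AGU,UCA,UCC,UCG,UCU -> pick first = AGC
residue 3: R codons sorted = AGA,AGG,CGA,CGC,CGG,CGU -> pick first = AGA
residue 4: D codons sorted = GAC,GAU -> pick first = GAC
residue 5: P codons sorted = CCA,CCC,CCG,CCU -> pick first = CCA
residue 6: P codons sorted = CCA,CCC,CCG,CCU -> pick first = CCA
terminator: stop codons sorted = UAA,UAG,UGA -> pick first = UAA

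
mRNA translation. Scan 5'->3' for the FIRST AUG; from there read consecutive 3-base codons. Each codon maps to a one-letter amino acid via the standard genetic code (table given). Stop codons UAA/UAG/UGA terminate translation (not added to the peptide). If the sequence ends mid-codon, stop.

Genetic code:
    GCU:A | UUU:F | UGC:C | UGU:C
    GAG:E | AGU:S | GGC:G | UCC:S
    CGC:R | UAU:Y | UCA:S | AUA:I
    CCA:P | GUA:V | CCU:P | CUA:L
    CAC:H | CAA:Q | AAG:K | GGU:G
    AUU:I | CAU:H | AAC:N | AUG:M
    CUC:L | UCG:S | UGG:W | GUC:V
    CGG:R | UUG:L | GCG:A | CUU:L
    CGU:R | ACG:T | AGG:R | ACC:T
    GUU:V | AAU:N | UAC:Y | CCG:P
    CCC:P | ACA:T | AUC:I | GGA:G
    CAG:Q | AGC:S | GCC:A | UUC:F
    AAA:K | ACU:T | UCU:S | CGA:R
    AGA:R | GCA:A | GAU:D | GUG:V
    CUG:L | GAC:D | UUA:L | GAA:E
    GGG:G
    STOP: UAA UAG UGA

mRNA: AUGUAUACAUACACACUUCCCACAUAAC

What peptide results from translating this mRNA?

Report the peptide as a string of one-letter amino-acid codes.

Answer: MYTYTLPT

Derivation:
start AUG at pos 0
pos 0: AUG -> M; peptide=M
pos 3: UAU -> Y; peptide=MY
pos 6: ACA -> T; peptide=MYT
pos 9: UAC -> Y; peptide=MYTY
pos 12: ACA -> T; peptide=MYTYT
pos 15: CUU -> L; peptide=MYTYTL
pos 18: CCC -> P; peptide=MYTYTLP
pos 21: ACA -> T; peptide=MYTYTLPT
pos 24: UAA -> STOP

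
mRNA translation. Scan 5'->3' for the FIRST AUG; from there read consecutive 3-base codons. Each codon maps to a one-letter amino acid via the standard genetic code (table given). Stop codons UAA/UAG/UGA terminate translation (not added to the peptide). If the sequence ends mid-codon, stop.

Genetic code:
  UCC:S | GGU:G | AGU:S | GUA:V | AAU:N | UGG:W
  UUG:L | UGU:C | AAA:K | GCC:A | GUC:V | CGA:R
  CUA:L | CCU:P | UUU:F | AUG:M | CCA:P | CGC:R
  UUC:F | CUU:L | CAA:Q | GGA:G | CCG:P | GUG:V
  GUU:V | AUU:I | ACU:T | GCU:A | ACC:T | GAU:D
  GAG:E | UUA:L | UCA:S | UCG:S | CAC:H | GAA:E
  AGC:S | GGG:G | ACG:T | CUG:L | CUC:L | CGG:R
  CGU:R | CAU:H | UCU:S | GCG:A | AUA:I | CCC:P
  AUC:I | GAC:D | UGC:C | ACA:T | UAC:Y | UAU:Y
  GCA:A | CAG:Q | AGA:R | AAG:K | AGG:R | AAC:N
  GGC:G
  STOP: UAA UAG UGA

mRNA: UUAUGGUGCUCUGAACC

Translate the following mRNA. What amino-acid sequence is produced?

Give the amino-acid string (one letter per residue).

Answer: MVL

Derivation:
start AUG at pos 2
pos 2: AUG -> M; peptide=M
pos 5: GUG -> V; peptide=MV
pos 8: CUC -> L; peptide=MVL
pos 11: UGA -> STOP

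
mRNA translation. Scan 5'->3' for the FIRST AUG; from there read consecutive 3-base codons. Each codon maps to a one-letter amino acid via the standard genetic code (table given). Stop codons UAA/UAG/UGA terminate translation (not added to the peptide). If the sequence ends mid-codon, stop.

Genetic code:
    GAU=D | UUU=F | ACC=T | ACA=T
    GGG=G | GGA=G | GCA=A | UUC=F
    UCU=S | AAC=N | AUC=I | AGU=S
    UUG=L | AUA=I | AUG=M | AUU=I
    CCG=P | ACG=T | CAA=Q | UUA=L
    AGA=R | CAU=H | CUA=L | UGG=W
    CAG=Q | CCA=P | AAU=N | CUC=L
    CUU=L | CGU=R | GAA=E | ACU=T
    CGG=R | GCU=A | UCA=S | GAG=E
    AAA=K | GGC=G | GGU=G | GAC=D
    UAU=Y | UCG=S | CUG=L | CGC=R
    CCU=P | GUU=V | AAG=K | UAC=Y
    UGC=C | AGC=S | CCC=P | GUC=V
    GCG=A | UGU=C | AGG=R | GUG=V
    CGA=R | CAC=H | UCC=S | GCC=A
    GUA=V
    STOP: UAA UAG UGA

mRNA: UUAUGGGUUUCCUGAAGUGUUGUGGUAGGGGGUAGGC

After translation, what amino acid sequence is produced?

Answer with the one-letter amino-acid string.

Answer: MGFLKCCGRG

Derivation:
start AUG at pos 2
pos 2: AUG -> M; peptide=M
pos 5: GGU -> G; peptide=MG
pos 8: UUC -> F; peptide=MGF
pos 11: CUG -> L; peptide=MGFL
pos 14: AAG -> K; peptide=MGFLK
pos 17: UGU -> C; peptide=MGFLKC
pos 20: UGU -> C; peptide=MGFLKCC
pos 23: GGU -> G; peptide=MGFLKCCG
pos 26: AGG -> R; peptide=MGFLKCCGR
pos 29: GGG -> G; peptide=MGFLKCCGRG
pos 32: UAG -> STOP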